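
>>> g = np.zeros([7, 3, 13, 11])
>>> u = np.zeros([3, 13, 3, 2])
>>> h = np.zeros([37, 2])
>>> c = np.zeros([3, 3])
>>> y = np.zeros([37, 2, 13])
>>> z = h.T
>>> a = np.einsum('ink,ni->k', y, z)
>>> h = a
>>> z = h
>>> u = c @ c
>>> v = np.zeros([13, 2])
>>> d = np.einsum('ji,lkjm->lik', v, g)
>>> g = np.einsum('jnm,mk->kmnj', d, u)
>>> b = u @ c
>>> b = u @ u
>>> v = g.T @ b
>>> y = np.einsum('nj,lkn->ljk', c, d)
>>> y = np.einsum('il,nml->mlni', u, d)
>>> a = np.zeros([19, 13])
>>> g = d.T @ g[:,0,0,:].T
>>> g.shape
(3, 2, 3)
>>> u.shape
(3, 3)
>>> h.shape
(13,)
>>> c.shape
(3, 3)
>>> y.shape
(2, 3, 7, 3)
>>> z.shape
(13,)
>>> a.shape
(19, 13)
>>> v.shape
(7, 2, 3, 3)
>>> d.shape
(7, 2, 3)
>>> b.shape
(3, 3)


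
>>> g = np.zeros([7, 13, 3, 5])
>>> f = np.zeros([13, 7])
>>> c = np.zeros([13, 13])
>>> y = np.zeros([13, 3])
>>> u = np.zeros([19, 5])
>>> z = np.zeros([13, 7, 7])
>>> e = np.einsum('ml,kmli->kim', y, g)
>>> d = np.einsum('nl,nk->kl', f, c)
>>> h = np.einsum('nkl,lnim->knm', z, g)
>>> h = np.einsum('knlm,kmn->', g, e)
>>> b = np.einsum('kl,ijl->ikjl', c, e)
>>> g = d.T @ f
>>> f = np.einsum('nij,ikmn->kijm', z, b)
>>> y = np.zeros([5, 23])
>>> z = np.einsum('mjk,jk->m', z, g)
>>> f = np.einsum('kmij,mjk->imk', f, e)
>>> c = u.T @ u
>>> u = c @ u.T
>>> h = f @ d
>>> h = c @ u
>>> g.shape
(7, 7)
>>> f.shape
(7, 7, 13)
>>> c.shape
(5, 5)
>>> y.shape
(5, 23)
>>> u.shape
(5, 19)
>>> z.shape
(13,)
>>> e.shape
(7, 5, 13)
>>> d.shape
(13, 7)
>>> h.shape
(5, 19)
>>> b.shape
(7, 13, 5, 13)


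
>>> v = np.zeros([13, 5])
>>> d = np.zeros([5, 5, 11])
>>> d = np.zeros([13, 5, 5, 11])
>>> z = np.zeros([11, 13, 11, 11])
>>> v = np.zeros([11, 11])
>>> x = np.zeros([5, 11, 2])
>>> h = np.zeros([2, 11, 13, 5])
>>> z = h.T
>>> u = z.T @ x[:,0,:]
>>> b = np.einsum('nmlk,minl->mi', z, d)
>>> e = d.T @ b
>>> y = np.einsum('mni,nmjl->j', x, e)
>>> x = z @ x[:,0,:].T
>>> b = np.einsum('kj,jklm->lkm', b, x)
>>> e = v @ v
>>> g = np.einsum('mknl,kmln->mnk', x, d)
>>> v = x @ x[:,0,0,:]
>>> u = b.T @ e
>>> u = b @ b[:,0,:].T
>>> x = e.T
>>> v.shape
(5, 13, 11, 5)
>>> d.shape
(13, 5, 5, 11)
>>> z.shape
(5, 13, 11, 2)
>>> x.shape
(11, 11)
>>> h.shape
(2, 11, 13, 5)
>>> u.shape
(11, 13, 11)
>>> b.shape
(11, 13, 5)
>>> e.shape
(11, 11)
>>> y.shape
(5,)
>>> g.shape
(5, 11, 13)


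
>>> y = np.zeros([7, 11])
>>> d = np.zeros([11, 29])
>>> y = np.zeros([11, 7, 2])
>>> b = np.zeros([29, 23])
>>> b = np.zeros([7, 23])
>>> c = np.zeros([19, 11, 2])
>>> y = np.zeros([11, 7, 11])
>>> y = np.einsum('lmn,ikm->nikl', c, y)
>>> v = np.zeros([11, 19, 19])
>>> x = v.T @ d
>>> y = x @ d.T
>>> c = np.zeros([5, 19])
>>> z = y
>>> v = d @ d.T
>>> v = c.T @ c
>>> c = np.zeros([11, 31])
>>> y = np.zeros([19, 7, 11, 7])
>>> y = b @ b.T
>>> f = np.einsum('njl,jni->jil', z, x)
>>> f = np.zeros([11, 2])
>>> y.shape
(7, 7)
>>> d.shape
(11, 29)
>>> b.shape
(7, 23)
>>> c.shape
(11, 31)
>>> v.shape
(19, 19)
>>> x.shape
(19, 19, 29)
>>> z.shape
(19, 19, 11)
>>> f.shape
(11, 2)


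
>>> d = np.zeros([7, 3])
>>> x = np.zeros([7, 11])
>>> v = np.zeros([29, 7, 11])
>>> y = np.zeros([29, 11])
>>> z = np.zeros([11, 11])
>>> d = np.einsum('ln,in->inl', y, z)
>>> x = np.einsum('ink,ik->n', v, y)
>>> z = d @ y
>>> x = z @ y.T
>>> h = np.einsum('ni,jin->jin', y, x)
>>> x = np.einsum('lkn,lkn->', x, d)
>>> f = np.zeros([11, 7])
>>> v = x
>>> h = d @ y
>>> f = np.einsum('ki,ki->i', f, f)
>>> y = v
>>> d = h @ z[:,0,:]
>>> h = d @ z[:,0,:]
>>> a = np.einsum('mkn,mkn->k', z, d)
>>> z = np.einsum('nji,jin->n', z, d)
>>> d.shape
(11, 11, 11)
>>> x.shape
()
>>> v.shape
()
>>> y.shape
()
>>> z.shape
(11,)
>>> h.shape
(11, 11, 11)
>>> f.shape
(7,)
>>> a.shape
(11,)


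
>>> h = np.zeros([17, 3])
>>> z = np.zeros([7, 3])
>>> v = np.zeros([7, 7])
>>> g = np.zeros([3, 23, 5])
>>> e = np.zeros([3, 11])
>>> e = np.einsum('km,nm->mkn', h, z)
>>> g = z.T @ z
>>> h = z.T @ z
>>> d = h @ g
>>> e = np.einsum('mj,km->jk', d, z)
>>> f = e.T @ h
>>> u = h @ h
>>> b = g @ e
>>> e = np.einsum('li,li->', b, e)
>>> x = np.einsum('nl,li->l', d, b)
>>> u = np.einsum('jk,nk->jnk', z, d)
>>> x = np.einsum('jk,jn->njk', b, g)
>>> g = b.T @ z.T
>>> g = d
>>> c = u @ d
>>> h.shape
(3, 3)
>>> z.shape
(7, 3)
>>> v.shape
(7, 7)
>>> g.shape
(3, 3)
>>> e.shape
()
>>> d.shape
(3, 3)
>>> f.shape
(7, 3)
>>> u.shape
(7, 3, 3)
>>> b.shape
(3, 7)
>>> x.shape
(3, 3, 7)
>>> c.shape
(7, 3, 3)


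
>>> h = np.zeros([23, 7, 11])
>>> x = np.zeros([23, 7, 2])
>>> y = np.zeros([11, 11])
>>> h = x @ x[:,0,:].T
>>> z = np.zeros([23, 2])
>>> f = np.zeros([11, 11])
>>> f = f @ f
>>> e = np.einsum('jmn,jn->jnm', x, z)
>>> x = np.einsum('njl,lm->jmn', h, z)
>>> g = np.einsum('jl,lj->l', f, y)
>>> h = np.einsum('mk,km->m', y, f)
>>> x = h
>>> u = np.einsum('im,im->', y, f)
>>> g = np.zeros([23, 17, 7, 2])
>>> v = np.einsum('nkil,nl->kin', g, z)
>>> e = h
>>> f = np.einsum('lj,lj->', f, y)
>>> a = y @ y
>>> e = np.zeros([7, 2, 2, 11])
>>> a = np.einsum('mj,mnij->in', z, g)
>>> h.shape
(11,)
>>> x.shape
(11,)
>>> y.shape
(11, 11)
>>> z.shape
(23, 2)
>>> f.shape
()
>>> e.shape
(7, 2, 2, 11)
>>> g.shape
(23, 17, 7, 2)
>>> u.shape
()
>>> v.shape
(17, 7, 23)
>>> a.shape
(7, 17)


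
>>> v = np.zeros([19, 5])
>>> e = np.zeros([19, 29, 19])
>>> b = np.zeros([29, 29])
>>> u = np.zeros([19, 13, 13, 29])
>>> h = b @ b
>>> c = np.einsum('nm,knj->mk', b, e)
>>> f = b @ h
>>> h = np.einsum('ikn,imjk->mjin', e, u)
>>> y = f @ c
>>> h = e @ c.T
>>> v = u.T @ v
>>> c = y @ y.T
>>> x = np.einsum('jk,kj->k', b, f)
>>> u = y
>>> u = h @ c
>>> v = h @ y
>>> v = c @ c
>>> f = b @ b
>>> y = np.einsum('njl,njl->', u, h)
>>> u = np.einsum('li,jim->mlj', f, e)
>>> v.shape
(29, 29)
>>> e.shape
(19, 29, 19)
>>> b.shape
(29, 29)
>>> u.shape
(19, 29, 19)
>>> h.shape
(19, 29, 29)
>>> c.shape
(29, 29)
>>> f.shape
(29, 29)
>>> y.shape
()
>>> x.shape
(29,)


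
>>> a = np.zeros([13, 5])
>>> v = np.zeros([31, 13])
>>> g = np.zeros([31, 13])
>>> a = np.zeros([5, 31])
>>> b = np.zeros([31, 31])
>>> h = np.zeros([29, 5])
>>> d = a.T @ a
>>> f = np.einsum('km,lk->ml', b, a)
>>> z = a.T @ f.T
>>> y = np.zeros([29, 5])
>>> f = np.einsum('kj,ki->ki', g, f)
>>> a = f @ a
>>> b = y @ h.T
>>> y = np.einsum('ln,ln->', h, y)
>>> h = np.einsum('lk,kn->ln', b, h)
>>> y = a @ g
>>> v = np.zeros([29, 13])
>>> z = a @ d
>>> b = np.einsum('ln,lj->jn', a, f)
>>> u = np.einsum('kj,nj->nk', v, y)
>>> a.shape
(31, 31)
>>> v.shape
(29, 13)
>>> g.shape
(31, 13)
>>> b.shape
(5, 31)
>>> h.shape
(29, 5)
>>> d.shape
(31, 31)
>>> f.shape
(31, 5)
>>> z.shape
(31, 31)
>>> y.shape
(31, 13)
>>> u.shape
(31, 29)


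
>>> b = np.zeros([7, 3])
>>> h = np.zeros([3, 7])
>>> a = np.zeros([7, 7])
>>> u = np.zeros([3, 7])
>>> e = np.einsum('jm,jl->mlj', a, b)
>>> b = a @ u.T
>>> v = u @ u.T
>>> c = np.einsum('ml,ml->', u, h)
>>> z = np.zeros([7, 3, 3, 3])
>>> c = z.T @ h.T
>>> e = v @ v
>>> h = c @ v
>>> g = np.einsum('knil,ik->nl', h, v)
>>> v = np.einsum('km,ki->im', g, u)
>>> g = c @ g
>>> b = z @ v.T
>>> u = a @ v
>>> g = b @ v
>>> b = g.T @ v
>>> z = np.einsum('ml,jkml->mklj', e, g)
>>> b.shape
(3, 3, 3, 3)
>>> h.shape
(3, 3, 3, 3)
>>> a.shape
(7, 7)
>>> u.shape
(7, 3)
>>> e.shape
(3, 3)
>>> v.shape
(7, 3)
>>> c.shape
(3, 3, 3, 3)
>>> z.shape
(3, 3, 3, 7)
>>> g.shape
(7, 3, 3, 3)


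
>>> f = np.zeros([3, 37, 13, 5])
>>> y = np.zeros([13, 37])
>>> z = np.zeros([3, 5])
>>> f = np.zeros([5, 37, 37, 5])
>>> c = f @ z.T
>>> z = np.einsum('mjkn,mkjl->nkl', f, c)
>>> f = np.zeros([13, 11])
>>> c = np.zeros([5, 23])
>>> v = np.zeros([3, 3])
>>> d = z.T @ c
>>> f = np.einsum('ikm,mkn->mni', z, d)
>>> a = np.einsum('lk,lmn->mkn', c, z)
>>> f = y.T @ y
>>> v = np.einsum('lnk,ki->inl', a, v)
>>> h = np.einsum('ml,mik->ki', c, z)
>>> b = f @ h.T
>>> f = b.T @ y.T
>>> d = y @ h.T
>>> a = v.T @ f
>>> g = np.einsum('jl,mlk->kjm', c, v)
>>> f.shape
(3, 13)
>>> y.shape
(13, 37)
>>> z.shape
(5, 37, 3)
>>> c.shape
(5, 23)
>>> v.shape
(3, 23, 37)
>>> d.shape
(13, 3)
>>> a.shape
(37, 23, 13)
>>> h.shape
(3, 37)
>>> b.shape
(37, 3)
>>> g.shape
(37, 5, 3)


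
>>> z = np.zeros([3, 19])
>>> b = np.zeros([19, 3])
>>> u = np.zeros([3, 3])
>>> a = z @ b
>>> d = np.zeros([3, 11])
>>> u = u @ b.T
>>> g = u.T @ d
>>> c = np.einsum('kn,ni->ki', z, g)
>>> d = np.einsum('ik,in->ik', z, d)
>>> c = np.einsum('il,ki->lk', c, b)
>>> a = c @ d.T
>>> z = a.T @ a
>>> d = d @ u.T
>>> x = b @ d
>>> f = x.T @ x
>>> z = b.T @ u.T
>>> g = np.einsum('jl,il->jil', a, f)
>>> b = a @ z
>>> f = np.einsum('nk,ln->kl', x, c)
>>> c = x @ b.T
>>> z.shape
(3, 3)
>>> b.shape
(11, 3)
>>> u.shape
(3, 19)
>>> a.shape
(11, 3)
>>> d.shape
(3, 3)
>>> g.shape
(11, 3, 3)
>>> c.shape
(19, 11)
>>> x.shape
(19, 3)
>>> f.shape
(3, 11)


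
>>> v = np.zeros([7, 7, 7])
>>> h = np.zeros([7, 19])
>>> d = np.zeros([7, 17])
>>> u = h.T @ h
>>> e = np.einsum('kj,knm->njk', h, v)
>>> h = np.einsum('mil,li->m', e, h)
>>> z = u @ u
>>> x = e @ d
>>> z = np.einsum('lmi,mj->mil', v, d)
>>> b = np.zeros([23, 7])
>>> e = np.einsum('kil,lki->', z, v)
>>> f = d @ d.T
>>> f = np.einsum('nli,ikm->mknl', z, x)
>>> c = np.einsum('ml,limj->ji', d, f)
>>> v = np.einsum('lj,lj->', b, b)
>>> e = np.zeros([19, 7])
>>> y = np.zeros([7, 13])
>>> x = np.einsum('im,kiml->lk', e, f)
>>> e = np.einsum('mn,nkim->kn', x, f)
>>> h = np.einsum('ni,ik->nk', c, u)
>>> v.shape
()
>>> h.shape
(7, 19)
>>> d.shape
(7, 17)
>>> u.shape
(19, 19)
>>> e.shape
(19, 17)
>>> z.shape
(7, 7, 7)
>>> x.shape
(7, 17)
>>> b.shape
(23, 7)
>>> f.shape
(17, 19, 7, 7)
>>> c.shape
(7, 19)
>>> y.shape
(7, 13)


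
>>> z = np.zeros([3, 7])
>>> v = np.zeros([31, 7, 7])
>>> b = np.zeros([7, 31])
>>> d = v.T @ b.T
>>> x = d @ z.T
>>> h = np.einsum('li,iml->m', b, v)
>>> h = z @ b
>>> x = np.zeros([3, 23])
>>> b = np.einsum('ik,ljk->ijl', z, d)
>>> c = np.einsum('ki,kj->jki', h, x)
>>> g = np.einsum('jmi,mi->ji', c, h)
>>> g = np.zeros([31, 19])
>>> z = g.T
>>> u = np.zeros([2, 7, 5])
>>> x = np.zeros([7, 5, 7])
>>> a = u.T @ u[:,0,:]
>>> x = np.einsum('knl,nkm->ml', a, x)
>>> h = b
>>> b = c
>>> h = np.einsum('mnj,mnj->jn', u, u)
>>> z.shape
(19, 31)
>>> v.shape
(31, 7, 7)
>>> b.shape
(23, 3, 31)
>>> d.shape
(7, 7, 7)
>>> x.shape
(7, 5)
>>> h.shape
(5, 7)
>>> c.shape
(23, 3, 31)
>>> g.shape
(31, 19)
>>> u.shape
(2, 7, 5)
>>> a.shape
(5, 7, 5)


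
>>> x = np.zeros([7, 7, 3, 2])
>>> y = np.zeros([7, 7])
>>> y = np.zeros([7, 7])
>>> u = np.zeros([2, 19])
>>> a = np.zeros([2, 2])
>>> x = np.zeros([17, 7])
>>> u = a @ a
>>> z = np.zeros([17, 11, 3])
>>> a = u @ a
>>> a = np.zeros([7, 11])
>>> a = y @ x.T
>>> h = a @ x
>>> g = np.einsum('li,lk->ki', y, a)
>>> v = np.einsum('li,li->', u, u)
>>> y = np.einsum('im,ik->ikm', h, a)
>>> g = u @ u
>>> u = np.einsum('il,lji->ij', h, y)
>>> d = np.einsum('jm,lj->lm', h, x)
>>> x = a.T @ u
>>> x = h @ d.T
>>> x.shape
(7, 17)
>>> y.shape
(7, 17, 7)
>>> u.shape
(7, 17)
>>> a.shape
(7, 17)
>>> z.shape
(17, 11, 3)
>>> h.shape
(7, 7)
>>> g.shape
(2, 2)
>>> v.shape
()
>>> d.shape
(17, 7)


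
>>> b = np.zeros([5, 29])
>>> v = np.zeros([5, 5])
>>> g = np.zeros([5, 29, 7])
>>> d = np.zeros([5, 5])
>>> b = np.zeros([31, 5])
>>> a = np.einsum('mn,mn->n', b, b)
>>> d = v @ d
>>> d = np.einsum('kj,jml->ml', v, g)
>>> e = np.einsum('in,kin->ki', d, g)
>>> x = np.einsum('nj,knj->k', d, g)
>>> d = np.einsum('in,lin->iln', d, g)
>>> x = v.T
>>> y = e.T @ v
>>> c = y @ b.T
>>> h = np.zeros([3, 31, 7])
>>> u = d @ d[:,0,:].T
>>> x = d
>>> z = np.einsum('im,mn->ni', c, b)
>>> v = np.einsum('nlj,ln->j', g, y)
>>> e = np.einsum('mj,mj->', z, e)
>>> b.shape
(31, 5)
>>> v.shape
(7,)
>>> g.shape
(5, 29, 7)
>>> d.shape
(29, 5, 7)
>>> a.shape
(5,)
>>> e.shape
()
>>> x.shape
(29, 5, 7)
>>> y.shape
(29, 5)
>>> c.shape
(29, 31)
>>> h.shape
(3, 31, 7)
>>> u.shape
(29, 5, 29)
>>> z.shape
(5, 29)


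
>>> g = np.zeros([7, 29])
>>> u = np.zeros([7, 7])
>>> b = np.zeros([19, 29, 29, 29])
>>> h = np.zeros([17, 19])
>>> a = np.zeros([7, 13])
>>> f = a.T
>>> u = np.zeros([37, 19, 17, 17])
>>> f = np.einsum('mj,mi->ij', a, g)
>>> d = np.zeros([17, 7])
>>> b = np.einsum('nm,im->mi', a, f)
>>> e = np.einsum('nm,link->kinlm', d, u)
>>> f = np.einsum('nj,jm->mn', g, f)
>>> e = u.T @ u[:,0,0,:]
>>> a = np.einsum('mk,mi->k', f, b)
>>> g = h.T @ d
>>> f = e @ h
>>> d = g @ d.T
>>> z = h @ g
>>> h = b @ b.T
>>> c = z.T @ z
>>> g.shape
(19, 7)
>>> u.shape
(37, 19, 17, 17)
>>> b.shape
(13, 29)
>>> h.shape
(13, 13)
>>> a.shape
(7,)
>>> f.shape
(17, 17, 19, 19)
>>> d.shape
(19, 17)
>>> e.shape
(17, 17, 19, 17)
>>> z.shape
(17, 7)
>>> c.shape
(7, 7)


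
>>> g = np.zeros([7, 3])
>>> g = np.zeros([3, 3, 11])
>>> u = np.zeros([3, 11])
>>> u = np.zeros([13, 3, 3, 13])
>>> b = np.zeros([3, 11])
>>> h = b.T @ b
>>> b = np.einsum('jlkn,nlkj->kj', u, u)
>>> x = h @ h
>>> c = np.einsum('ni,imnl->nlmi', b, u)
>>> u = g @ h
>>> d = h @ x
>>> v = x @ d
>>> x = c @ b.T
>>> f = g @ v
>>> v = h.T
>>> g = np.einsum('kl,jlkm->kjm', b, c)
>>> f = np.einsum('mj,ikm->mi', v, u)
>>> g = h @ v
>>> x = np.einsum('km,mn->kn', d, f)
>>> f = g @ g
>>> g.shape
(11, 11)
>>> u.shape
(3, 3, 11)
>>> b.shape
(3, 13)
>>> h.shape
(11, 11)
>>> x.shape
(11, 3)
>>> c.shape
(3, 13, 3, 13)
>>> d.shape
(11, 11)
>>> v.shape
(11, 11)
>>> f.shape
(11, 11)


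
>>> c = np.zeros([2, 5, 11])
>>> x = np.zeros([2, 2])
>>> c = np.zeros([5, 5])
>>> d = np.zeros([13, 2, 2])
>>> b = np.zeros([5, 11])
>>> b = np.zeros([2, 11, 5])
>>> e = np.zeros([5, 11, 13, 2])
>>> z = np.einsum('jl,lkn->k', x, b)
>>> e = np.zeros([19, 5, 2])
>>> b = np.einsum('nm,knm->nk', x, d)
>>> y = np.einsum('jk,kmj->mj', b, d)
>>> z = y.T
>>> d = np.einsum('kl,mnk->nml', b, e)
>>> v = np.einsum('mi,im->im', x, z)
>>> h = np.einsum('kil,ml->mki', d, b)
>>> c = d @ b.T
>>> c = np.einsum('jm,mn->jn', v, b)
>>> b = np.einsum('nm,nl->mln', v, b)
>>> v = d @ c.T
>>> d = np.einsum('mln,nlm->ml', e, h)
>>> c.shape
(2, 13)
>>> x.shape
(2, 2)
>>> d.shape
(19, 5)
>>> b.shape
(2, 13, 2)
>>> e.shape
(19, 5, 2)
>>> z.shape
(2, 2)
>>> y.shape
(2, 2)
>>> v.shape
(5, 19, 2)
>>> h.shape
(2, 5, 19)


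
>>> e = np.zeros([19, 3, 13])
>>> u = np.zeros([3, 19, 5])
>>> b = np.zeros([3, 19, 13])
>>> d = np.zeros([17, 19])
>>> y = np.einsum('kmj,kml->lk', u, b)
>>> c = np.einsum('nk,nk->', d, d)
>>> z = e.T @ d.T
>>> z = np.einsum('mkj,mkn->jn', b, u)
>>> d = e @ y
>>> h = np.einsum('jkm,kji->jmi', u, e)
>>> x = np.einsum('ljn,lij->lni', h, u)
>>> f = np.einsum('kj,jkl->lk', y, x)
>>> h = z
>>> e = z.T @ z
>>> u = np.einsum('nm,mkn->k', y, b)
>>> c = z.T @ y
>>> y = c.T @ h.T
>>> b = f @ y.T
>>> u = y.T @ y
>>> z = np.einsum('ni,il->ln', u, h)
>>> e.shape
(5, 5)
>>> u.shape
(13, 13)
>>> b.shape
(19, 3)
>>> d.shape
(19, 3, 3)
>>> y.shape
(3, 13)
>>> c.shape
(5, 3)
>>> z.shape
(5, 13)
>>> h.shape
(13, 5)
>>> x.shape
(3, 13, 19)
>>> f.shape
(19, 13)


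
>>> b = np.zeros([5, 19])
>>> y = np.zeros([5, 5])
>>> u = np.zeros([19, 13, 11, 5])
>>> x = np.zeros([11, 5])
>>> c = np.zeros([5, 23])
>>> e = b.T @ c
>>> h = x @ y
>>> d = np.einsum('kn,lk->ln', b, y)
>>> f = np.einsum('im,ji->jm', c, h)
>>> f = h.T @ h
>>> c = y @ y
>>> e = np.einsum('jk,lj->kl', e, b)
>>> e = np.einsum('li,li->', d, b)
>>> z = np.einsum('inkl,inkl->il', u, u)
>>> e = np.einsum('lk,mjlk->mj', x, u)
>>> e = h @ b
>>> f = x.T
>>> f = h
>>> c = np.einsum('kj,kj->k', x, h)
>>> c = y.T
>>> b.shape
(5, 19)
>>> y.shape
(5, 5)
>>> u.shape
(19, 13, 11, 5)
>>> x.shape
(11, 5)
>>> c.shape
(5, 5)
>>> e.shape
(11, 19)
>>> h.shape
(11, 5)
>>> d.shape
(5, 19)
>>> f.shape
(11, 5)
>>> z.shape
(19, 5)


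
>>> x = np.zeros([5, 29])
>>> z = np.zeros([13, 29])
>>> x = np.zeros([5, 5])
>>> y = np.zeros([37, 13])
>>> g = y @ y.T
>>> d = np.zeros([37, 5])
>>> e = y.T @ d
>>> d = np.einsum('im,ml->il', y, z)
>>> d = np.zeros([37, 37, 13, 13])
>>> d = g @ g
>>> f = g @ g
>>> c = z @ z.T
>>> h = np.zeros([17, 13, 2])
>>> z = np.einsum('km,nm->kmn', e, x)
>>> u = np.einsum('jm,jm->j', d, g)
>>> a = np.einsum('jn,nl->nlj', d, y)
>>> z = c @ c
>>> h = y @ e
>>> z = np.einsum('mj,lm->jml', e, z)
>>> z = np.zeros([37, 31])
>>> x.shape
(5, 5)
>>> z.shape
(37, 31)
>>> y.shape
(37, 13)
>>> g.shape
(37, 37)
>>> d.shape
(37, 37)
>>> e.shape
(13, 5)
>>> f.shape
(37, 37)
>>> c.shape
(13, 13)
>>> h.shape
(37, 5)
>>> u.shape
(37,)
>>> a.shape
(37, 13, 37)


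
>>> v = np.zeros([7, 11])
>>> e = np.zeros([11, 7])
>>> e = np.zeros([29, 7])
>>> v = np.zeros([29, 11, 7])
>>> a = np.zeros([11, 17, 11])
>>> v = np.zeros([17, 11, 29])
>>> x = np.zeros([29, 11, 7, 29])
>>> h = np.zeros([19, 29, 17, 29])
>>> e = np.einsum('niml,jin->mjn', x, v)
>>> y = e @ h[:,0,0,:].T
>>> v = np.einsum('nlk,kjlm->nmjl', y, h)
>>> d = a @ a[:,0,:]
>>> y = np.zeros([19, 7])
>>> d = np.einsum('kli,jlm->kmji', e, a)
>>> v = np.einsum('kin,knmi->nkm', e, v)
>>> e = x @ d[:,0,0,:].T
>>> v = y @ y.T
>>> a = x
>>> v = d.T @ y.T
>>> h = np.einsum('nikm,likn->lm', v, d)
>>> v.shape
(29, 11, 11, 19)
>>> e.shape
(29, 11, 7, 7)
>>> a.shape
(29, 11, 7, 29)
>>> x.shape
(29, 11, 7, 29)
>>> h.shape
(7, 19)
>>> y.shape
(19, 7)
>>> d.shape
(7, 11, 11, 29)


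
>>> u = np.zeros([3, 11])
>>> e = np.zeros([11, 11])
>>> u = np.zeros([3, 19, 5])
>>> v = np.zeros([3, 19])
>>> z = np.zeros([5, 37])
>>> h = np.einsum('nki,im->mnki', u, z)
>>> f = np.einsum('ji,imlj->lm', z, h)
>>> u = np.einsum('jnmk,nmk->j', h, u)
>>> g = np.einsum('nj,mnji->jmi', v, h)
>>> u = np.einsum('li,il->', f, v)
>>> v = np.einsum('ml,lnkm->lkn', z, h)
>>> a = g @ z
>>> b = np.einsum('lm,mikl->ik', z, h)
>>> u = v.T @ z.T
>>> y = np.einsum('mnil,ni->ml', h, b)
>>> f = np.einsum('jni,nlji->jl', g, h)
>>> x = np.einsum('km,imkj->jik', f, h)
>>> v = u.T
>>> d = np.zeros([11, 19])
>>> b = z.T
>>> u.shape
(3, 19, 5)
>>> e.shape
(11, 11)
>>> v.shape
(5, 19, 3)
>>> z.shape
(5, 37)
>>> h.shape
(37, 3, 19, 5)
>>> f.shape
(19, 3)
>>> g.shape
(19, 37, 5)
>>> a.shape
(19, 37, 37)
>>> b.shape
(37, 5)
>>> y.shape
(37, 5)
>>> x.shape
(5, 37, 19)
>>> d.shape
(11, 19)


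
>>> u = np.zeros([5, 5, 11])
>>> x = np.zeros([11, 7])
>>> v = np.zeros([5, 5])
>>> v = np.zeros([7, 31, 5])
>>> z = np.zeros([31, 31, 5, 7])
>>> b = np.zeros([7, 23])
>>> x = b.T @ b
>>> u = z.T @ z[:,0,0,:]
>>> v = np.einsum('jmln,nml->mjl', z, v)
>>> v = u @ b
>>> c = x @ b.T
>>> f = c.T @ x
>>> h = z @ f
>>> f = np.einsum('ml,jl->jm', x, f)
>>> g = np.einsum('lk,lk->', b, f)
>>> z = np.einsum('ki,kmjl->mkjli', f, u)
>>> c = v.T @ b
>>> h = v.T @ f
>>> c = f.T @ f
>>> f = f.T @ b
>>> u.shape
(7, 5, 31, 7)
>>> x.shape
(23, 23)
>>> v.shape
(7, 5, 31, 23)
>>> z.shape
(5, 7, 31, 7, 23)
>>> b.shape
(7, 23)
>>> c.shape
(23, 23)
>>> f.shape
(23, 23)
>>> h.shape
(23, 31, 5, 23)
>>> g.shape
()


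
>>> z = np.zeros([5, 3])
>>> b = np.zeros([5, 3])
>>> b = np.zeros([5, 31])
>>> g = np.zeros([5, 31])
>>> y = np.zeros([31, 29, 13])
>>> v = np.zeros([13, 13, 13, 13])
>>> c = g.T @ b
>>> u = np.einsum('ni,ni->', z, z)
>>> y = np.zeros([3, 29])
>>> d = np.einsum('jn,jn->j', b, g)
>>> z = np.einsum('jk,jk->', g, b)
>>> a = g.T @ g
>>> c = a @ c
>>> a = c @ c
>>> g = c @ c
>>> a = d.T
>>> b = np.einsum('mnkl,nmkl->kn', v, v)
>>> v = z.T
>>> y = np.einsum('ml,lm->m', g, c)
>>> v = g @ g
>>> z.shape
()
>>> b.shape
(13, 13)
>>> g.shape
(31, 31)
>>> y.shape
(31,)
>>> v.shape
(31, 31)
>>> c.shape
(31, 31)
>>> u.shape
()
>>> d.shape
(5,)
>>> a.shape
(5,)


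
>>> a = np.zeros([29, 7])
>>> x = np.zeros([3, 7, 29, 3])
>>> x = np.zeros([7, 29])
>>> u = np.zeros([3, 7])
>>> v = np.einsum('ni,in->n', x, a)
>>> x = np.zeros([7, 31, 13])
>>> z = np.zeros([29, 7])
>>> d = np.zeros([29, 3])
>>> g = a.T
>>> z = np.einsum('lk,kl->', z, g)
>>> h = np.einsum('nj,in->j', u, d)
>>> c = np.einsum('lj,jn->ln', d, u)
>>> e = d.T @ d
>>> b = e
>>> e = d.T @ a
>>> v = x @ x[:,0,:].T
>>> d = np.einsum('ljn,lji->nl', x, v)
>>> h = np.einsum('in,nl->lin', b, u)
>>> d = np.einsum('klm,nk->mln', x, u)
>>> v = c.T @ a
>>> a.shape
(29, 7)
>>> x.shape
(7, 31, 13)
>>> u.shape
(3, 7)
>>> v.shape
(7, 7)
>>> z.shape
()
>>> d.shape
(13, 31, 3)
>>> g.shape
(7, 29)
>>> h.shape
(7, 3, 3)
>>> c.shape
(29, 7)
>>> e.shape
(3, 7)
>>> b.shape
(3, 3)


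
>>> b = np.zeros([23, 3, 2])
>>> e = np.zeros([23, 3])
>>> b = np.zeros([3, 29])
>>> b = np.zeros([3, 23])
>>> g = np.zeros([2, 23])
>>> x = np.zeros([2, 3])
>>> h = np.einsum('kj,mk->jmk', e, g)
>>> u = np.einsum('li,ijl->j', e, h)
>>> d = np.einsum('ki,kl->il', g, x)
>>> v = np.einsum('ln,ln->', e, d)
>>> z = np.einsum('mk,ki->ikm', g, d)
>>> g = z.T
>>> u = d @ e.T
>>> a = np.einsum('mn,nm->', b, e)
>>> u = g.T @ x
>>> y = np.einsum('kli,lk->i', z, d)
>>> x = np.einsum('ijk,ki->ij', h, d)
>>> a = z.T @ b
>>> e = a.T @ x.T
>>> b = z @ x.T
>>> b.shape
(3, 23, 3)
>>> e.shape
(23, 23, 3)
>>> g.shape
(2, 23, 3)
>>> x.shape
(3, 2)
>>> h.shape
(3, 2, 23)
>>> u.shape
(3, 23, 3)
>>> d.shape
(23, 3)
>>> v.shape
()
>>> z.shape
(3, 23, 2)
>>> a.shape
(2, 23, 23)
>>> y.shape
(2,)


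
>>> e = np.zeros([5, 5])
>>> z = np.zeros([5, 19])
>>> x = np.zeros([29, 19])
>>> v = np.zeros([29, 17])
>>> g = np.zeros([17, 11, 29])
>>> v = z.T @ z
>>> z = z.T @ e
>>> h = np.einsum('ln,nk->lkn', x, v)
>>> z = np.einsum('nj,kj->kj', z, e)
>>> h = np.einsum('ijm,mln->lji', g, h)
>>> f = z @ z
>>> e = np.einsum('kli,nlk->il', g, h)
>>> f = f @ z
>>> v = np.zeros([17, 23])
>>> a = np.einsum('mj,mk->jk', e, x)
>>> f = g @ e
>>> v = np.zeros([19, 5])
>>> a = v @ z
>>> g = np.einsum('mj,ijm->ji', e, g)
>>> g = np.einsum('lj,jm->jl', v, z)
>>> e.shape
(29, 11)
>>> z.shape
(5, 5)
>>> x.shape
(29, 19)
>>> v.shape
(19, 5)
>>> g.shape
(5, 19)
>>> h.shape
(19, 11, 17)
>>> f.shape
(17, 11, 11)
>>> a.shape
(19, 5)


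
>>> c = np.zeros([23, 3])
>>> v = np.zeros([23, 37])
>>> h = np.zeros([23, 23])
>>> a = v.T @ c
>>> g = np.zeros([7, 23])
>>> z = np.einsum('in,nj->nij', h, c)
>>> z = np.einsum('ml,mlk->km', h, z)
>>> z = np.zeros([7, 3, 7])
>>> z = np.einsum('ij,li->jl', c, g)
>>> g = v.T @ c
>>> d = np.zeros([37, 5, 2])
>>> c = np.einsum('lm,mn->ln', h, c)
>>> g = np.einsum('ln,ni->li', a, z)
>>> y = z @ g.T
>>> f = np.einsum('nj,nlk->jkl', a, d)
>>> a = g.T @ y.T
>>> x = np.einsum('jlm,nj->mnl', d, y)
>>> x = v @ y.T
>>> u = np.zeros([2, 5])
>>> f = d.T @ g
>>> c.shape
(23, 3)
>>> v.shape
(23, 37)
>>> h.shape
(23, 23)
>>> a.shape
(7, 3)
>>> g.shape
(37, 7)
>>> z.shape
(3, 7)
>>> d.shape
(37, 5, 2)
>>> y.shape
(3, 37)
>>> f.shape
(2, 5, 7)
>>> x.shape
(23, 3)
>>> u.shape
(2, 5)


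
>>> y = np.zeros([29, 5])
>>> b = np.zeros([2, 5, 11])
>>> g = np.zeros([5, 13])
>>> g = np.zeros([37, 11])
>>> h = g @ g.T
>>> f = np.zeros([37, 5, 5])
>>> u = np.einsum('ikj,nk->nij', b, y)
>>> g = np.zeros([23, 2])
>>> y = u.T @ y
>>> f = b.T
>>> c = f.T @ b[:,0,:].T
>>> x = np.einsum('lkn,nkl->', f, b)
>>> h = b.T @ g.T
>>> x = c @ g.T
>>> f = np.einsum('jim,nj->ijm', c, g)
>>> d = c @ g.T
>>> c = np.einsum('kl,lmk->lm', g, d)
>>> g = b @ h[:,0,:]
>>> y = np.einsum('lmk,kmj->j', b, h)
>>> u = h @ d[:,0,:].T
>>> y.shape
(23,)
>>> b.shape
(2, 5, 11)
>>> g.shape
(2, 5, 23)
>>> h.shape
(11, 5, 23)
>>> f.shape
(5, 2, 2)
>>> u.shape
(11, 5, 2)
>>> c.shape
(2, 5)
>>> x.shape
(2, 5, 23)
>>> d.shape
(2, 5, 23)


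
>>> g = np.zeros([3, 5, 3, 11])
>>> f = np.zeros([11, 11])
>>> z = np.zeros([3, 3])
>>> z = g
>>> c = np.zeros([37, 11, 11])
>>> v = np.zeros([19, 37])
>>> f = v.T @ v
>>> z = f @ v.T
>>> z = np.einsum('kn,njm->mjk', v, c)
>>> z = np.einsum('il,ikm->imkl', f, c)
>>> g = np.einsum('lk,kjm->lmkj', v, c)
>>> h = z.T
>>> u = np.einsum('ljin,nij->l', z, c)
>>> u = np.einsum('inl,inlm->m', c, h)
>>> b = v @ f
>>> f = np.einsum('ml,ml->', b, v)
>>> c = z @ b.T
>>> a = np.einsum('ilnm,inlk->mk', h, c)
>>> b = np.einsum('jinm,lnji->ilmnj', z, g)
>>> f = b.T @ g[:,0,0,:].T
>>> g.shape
(19, 11, 37, 11)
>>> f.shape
(37, 11, 37, 19, 19)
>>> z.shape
(37, 11, 11, 37)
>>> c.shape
(37, 11, 11, 19)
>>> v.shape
(19, 37)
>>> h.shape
(37, 11, 11, 37)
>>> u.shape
(37,)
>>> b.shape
(11, 19, 37, 11, 37)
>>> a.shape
(37, 19)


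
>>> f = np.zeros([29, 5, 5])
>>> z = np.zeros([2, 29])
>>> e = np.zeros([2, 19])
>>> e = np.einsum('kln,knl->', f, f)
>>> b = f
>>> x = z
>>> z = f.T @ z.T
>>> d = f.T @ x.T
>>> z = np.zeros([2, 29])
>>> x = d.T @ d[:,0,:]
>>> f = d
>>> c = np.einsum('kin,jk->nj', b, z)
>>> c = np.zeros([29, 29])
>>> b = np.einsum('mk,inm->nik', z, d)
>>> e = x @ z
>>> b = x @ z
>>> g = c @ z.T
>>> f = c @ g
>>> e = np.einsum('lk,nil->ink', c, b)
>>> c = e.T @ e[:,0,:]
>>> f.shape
(29, 2)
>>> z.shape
(2, 29)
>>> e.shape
(5, 2, 29)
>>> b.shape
(2, 5, 29)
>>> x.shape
(2, 5, 2)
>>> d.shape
(5, 5, 2)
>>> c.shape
(29, 2, 29)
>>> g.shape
(29, 2)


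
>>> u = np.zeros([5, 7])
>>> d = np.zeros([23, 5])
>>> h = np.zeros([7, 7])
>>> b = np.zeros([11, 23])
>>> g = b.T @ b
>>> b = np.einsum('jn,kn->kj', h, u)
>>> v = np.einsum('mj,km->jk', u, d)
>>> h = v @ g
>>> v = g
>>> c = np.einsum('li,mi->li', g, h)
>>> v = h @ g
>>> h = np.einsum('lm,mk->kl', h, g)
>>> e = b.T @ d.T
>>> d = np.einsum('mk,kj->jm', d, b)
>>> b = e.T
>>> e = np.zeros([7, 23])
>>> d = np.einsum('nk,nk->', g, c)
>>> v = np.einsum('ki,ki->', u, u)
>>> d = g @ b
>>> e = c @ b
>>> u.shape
(5, 7)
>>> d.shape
(23, 7)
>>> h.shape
(23, 7)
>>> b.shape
(23, 7)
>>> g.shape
(23, 23)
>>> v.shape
()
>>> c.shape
(23, 23)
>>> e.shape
(23, 7)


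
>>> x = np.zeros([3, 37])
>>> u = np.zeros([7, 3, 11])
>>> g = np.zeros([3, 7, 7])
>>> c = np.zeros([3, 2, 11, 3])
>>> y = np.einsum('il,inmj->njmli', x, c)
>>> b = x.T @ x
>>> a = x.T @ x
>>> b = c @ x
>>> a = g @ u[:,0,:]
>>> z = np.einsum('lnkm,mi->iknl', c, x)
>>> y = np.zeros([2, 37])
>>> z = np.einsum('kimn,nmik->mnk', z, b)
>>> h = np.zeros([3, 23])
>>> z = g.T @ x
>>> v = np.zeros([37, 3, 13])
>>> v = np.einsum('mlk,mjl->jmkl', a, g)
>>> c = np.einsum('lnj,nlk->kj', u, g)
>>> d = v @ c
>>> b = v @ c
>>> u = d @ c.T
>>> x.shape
(3, 37)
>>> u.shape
(7, 3, 11, 7)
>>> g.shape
(3, 7, 7)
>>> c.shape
(7, 11)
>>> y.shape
(2, 37)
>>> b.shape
(7, 3, 11, 11)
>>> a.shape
(3, 7, 11)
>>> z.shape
(7, 7, 37)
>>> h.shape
(3, 23)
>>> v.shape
(7, 3, 11, 7)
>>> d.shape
(7, 3, 11, 11)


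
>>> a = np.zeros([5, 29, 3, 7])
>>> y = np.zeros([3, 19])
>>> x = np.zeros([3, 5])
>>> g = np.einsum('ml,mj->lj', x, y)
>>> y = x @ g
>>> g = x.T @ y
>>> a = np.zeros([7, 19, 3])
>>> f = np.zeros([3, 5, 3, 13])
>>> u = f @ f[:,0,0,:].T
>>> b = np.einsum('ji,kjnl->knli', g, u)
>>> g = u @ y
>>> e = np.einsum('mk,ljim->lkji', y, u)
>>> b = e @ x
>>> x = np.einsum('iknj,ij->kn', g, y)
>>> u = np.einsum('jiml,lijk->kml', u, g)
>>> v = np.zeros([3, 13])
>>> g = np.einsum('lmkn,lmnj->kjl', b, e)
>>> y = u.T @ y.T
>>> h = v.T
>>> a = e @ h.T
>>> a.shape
(3, 19, 5, 13)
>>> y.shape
(3, 3, 3)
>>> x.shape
(5, 3)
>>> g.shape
(5, 3, 3)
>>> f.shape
(3, 5, 3, 13)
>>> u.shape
(19, 3, 3)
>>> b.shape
(3, 19, 5, 5)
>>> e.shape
(3, 19, 5, 3)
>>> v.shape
(3, 13)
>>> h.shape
(13, 3)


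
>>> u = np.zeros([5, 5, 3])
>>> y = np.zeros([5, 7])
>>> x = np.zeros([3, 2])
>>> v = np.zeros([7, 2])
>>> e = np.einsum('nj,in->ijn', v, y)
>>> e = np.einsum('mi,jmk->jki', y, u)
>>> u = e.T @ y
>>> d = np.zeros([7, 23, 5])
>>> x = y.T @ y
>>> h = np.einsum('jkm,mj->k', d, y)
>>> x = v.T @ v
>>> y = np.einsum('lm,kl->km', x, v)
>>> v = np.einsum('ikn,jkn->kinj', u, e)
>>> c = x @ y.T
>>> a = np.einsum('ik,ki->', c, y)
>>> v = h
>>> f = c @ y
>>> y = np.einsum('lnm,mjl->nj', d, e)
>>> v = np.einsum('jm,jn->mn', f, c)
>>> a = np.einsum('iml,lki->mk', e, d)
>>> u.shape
(7, 3, 7)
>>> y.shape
(23, 3)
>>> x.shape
(2, 2)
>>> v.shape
(2, 7)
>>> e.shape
(5, 3, 7)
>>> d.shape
(7, 23, 5)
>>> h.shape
(23,)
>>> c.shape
(2, 7)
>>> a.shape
(3, 23)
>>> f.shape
(2, 2)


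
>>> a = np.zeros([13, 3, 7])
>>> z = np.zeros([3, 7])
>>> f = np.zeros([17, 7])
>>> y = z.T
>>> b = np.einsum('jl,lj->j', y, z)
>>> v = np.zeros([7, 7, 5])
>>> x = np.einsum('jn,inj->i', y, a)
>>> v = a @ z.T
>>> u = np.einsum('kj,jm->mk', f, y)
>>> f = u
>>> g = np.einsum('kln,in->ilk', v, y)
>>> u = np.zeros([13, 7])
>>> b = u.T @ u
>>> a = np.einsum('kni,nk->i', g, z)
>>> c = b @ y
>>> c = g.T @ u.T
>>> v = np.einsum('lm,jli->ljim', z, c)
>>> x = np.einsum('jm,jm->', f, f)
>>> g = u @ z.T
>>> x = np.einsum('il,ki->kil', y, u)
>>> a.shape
(13,)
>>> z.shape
(3, 7)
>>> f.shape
(3, 17)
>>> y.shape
(7, 3)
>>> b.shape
(7, 7)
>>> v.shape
(3, 13, 13, 7)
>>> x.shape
(13, 7, 3)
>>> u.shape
(13, 7)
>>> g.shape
(13, 3)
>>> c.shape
(13, 3, 13)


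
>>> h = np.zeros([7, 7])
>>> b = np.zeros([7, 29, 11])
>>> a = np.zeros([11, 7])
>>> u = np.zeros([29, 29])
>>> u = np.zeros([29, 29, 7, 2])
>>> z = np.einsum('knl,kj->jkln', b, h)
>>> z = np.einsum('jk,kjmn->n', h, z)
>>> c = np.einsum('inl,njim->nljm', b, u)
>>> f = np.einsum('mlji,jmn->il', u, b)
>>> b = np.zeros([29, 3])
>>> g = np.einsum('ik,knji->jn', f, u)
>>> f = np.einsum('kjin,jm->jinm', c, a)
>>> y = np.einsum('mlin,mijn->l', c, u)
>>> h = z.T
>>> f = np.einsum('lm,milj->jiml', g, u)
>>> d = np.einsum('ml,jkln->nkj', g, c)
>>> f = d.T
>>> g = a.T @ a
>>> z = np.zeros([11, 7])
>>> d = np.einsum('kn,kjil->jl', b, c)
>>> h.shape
(29,)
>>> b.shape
(29, 3)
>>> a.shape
(11, 7)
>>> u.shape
(29, 29, 7, 2)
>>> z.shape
(11, 7)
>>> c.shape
(29, 11, 29, 2)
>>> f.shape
(29, 11, 2)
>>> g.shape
(7, 7)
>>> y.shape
(11,)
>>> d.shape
(11, 2)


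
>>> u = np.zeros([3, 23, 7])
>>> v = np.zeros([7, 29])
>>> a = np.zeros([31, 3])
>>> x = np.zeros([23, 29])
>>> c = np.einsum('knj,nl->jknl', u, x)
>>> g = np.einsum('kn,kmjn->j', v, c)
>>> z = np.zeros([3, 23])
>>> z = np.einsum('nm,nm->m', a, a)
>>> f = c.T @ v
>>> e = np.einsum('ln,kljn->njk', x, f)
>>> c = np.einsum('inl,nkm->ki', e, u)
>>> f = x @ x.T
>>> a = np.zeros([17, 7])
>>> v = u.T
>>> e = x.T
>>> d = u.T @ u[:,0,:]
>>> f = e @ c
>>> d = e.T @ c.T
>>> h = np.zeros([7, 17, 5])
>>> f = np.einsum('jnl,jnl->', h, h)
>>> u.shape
(3, 23, 7)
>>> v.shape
(7, 23, 3)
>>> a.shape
(17, 7)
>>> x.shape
(23, 29)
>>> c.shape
(23, 29)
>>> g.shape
(23,)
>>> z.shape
(3,)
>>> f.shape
()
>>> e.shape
(29, 23)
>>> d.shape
(23, 23)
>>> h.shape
(7, 17, 5)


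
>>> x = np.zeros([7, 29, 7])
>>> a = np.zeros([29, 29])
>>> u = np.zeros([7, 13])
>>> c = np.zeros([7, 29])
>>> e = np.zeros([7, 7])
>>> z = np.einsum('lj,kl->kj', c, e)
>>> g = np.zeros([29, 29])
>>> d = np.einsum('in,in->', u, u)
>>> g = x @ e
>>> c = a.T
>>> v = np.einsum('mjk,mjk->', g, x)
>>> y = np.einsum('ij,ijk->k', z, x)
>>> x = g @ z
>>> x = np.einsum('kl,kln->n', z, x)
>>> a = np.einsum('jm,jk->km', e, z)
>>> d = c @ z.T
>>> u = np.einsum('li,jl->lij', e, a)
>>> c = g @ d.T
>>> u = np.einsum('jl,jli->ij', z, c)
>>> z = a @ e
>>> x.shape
(29,)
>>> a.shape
(29, 7)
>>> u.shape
(29, 7)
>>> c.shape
(7, 29, 29)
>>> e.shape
(7, 7)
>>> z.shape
(29, 7)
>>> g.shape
(7, 29, 7)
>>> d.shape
(29, 7)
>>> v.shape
()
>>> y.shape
(7,)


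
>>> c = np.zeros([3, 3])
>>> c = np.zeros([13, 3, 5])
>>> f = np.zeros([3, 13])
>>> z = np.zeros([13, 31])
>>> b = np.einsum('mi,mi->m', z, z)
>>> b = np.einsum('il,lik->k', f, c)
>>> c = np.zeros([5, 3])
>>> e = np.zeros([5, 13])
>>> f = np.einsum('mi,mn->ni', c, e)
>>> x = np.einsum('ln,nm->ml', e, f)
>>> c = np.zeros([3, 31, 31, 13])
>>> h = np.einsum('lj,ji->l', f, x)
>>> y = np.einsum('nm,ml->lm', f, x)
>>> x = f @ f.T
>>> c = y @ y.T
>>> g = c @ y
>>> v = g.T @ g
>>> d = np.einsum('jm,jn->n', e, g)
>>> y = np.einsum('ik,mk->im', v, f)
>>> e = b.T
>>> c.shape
(5, 5)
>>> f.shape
(13, 3)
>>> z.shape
(13, 31)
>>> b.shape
(5,)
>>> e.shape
(5,)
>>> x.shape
(13, 13)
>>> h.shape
(13,)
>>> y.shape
(3, 13)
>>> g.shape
(5, 3)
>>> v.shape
(3, 3)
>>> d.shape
(3,)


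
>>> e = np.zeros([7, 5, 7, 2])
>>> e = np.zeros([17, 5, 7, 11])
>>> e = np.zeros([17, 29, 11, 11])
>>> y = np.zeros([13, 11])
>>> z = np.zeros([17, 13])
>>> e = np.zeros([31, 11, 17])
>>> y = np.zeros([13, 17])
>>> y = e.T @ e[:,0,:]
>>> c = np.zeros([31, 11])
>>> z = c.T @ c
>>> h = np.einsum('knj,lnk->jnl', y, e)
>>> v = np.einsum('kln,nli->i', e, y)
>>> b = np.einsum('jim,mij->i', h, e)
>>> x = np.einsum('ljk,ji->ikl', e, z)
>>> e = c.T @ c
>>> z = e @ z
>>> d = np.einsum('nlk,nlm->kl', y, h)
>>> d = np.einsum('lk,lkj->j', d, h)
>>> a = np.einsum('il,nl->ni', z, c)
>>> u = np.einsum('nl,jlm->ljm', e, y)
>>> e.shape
(11, 11)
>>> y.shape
(17, 11, 17)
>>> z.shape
(11, 11)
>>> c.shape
(31, 11)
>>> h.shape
(17, 11, 31)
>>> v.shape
(17,)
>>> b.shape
(11,)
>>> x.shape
(11, 17, 31)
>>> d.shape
(31,)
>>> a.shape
(31, 11)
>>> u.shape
(11, 17, 17)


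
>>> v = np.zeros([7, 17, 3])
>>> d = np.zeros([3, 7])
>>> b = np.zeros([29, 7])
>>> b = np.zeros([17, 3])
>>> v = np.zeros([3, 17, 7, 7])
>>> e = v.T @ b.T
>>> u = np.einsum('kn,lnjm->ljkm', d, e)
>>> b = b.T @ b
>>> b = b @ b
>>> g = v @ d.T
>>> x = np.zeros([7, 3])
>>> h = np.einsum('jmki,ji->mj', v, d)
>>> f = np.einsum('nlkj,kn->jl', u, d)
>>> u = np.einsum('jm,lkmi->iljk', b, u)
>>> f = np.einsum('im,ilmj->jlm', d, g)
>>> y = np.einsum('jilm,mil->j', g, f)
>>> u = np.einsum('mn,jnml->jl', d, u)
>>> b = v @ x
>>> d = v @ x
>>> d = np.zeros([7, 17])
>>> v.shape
(3, 17, 7, 7)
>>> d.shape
(7, 17)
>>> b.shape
(3, 17, 7, 3)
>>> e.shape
(7, 7, 17, 17)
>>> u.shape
(17, 17)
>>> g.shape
(3, 17, 7, 3)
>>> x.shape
(7, 3)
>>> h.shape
(17, 3)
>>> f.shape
(3, 17, 7)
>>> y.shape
(3,)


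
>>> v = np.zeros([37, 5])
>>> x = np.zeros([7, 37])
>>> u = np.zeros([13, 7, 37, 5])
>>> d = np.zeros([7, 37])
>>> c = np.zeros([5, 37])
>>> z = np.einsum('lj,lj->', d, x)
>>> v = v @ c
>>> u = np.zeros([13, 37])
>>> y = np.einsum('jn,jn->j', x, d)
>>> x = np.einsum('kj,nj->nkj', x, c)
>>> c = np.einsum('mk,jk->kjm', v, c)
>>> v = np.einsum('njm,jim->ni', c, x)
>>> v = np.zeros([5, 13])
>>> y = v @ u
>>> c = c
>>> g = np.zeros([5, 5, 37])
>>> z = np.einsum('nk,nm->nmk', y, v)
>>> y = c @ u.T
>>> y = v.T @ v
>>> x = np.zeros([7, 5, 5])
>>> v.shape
(5, 13)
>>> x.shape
(7, 5, 5)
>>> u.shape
(13, 37)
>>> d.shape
(7, 37)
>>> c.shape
(37, 5, 37)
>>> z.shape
(5, 13, 37)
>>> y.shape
(13, 13)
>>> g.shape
(5, 5, 37)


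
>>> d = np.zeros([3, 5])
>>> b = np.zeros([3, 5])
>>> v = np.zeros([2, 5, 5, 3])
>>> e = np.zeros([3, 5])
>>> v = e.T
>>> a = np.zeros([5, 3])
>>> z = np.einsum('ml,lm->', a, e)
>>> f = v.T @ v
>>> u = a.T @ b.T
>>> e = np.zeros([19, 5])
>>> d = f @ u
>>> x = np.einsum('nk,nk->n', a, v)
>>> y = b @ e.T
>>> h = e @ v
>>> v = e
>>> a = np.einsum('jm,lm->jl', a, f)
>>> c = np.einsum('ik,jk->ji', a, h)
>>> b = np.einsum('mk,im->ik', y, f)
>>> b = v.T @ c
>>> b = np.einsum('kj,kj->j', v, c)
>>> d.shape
(3, 3)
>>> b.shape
(5,)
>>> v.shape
(19, 5)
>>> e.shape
(19, 5)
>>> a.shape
(5, 3)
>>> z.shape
()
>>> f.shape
(3, 3)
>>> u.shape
(3, 3)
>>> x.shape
(5,)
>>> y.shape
(3, 19)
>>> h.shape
(19, 3)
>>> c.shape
(19, 5)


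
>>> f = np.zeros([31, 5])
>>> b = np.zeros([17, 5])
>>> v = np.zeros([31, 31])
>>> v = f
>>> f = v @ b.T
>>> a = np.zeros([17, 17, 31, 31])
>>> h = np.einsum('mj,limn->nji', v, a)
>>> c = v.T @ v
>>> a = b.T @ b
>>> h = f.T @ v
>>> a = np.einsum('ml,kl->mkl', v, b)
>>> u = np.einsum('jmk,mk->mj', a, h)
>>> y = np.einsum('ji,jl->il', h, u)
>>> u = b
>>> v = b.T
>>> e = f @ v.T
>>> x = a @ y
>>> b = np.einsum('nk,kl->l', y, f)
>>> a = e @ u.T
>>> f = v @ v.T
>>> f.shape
(5, 5)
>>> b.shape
(17,)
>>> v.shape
(5, 17)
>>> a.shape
(31, 17)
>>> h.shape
(17, 5)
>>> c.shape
(5, 5)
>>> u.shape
(17, 5)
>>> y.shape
(5, 31)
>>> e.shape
(31, 5)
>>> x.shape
(31, 17, 31)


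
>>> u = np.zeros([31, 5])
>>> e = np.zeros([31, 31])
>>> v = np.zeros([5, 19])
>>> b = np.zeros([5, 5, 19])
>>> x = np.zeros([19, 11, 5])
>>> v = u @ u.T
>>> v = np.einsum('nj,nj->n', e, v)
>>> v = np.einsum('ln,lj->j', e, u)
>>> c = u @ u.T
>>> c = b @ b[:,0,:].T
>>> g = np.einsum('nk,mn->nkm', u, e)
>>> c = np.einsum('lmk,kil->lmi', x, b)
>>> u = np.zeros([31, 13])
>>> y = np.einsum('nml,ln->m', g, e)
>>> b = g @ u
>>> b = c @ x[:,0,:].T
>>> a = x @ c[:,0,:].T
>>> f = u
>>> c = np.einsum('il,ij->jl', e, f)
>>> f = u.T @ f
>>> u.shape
(31, 13)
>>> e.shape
(31, 31)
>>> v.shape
(5,)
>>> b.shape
(19, 11, 19)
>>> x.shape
(19, 11, 5)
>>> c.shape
(13, 31)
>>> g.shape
(31, 5, 31)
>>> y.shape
(5,)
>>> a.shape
(19, 11, 19)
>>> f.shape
(13, 13)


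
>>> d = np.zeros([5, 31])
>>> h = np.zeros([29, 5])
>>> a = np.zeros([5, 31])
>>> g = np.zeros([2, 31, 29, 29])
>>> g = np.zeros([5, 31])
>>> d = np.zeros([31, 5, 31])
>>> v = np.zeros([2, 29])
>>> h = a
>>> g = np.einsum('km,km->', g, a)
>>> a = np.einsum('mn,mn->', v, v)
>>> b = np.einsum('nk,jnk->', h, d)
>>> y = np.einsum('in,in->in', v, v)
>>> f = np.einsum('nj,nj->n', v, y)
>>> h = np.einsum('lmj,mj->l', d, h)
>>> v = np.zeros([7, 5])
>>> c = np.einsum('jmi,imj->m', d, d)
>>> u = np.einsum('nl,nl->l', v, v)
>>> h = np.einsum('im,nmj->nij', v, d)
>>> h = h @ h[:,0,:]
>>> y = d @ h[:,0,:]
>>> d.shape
(31, 5, 31)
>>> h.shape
(31, 7, 31)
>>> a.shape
()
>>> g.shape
()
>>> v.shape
(7, 5)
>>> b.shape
()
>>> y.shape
(31, 5, 31)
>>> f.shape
(2,)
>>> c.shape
(5,)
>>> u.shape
(5,)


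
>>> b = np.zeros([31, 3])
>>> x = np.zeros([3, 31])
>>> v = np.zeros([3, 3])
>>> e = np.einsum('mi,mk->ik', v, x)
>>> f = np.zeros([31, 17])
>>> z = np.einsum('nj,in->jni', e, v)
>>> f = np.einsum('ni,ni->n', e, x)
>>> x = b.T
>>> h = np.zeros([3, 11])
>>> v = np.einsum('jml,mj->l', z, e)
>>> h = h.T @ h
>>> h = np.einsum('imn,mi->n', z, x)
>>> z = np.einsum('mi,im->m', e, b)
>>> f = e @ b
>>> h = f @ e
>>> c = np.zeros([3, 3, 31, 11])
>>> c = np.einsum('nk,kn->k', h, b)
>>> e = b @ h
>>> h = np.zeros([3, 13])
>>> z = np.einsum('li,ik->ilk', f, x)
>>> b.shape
(31, 3)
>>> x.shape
(3, 31)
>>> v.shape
(3,)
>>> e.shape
(31, 31)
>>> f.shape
(3, 3)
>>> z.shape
(3, 3, 31)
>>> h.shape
(3, 13)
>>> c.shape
(31,)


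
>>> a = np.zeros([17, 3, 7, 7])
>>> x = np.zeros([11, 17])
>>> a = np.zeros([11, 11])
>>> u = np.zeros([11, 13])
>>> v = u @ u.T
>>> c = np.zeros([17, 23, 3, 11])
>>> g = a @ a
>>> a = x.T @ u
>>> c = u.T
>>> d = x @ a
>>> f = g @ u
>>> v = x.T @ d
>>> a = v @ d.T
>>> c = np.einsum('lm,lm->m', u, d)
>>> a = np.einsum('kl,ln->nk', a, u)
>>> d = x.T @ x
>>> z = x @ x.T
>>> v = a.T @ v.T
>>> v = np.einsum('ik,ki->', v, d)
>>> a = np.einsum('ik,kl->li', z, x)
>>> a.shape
(17, 11)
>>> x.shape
(11, 17)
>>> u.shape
(11, 13)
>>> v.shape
()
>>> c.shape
(13,)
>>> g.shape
(11, 11)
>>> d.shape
(17, 17)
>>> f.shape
(11, 13)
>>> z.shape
(11, 11)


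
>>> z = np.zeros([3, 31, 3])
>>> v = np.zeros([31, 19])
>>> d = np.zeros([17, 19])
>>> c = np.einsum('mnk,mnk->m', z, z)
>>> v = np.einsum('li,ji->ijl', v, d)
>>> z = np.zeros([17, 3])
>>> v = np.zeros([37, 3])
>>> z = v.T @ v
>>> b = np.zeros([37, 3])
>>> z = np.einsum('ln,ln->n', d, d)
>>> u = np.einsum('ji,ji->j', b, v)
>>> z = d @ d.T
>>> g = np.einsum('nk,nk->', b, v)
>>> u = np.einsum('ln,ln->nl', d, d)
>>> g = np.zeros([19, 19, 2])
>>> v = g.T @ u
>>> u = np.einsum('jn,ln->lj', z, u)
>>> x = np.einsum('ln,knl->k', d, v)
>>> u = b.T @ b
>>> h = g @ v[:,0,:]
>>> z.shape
(17, 17)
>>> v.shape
(2, 19, 17)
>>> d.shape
(17, 19)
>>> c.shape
(3,)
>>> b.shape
(37, 3)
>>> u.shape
(3, 3)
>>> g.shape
(19, 19, 2)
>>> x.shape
(2,)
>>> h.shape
(19, 19, 17)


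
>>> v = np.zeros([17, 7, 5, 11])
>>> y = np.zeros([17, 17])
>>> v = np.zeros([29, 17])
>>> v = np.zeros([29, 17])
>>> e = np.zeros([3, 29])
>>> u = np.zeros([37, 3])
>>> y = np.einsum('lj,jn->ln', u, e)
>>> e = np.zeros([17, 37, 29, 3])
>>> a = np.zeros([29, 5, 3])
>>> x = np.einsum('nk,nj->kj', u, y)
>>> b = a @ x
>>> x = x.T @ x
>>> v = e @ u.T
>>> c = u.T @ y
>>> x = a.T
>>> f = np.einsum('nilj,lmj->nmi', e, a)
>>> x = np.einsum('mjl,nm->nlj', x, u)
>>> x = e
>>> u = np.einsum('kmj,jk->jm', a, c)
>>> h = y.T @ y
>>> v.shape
(17, 37, 29, 37)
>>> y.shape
(37, 29)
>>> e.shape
(17, 37, 29, 3)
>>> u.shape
(3, 5)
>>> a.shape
(29, 5, 3)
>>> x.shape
(17, 37, 29, 3)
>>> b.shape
(29, 5, 29)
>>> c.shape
(3, 29)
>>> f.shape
(17, 5, 37)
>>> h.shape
(29, 29)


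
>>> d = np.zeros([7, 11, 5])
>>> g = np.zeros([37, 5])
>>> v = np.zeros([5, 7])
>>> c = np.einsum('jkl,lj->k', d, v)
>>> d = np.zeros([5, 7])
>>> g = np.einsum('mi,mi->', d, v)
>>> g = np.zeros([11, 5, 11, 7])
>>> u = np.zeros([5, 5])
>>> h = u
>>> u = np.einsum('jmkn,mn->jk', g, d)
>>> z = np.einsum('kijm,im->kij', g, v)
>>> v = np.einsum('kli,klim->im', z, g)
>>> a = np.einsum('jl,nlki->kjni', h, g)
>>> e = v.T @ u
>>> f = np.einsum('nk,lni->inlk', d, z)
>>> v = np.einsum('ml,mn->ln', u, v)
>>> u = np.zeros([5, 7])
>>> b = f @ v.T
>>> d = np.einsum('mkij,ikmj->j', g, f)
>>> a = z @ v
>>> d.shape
(7,)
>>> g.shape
(11, 5, 11, 7)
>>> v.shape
(11, 7)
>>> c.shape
(11,)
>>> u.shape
(5, 7)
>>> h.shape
(5, 5)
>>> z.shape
(11, 5, 11)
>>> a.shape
(11, 5, 7)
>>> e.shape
(7, 11)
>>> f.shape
(11, 5, 11, 7)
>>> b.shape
(11, 5, 11, 11)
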